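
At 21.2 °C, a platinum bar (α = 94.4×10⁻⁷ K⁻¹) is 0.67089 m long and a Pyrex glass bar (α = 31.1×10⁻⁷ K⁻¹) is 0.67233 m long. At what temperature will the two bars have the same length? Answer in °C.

T = 360.6 °C

Equal length when α₁L₁ΔT − α₂L₂ΔT = L₂ − L₁ = 1.44×10⁻³ m
α₁L₁ = 6.3332016×10⁻⁶, α₂L₂ = 2.0909463×10⁻⁶ → Δ(αL) = 4.2422553×10⁻⁶ m/K
ΔT = 1.44×10⁻³ / 4.2422553×10⁻⁶ = 339.442 K, so T = 21.2 + 339.442 = 360.642 °C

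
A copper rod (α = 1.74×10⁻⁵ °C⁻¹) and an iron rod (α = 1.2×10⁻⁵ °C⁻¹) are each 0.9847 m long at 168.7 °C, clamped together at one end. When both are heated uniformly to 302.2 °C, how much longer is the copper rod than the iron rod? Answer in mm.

0.710 mm

ΔT = 133.5 K
copper: ΔL = 1.74×10⁻⁵ × 0.9847 m × 133.5 = 2.2874×10⁻³ m = 2.2874 mm
iron: ΔL = 1.2×10⁻⁵ × 0.9847 m × 133.5 = 1.5775×10⁻³ m = 1.5775 mm
difference = 2.2874 − 1.5775 = 0.7099 mm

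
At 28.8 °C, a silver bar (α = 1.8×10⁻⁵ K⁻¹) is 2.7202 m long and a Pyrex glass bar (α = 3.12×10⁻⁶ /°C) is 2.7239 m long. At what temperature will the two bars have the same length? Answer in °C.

L₁(1 + α₁ΔT) = L₂(1 + α₂ΔT) ⇒ ΔT = (L₂ − L₁)/(α₁L₁ − α₂L₂)
L₂ − L₁ = 2.7239 − 2.7202 = 3.70×10⁻³ m
α₁L₁ − α₂L₂ = 1.8×10⁻⁵×2.7202 − 3.12×10⁻⁶×2.7239 = 4.0465032×10⁻⁵ m/K
ΔT = 3.70×10⁻³ / 4.0465032×10⁻⁵ = 91.437 K
T = 28.8 + 91.437 = 120.237 °C

T = 120.2 °C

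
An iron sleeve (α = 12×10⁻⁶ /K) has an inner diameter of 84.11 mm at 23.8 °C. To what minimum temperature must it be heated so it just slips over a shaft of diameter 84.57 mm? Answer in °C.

T = 480 °C

Required Δd = 84.57 − 84.11 = 0.46 mm
Δd = αd₀ΔT ⇒ ΔT = Δd/(αd₀) = 0.46 / (12×10⁻⁶ × 84.11) = 455.75 K
T_min = 23.8 + 455.75 = 479.55 °C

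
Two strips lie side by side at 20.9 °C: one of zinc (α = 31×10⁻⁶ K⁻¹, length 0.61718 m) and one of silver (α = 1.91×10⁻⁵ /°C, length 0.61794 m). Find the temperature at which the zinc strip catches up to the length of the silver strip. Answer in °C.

T = 124.6 °C

L₁(1 + α₁ΔT) = L₂(1 + α₂ΔT) ⇒ ΔT = (L₂ − L₁)/(α₁L₁ − α₂L₂)
L₂ − L₁ = 0.61794 − 0.61718 = 7.60×10⁻⁴ m
α₁L₁ − α₂L₂ = 31×10⁻⁶×0.61718 − 1.91×10⁻⁵×0.61794 = 7.329926×10⁻⁶ m/K
ΔT = 7.60×10⁻⁴ / 7.329926×10⁻⁶ = 103.685 K
T = 20.9 + 103.685 = 124.585 °C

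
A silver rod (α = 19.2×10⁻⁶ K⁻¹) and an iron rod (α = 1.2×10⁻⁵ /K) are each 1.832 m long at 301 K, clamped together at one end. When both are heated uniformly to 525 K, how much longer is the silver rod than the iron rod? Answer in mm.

ΔT = 224 K
silver: ΔL = 19.2×10⁻⁶ × 1.832 m × 224 = 7.8791×10⁻³ m = 7.8791 mm
iron: ΔL = 1.2×10⁻⁵ × 1.832 m × 224 = 4.9244×10⁻³ m = 4.9244 mm
difference = 7.8791 − 4.9244 = 2.9547 mm

2.95 mm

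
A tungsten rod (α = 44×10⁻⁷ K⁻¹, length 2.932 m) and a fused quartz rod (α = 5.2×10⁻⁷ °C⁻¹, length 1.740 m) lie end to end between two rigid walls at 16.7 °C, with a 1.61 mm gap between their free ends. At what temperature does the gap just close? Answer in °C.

α₁L₁ = 1.29008×10⁻⁵ m/K, α₂L₂ = 9.048×10⁻⁷ m/K → total 1.38056×10⁻⁵ m/K
ΔT = g/(α₁L₁+α₂L₂) = 1.61×10⁻³ / 1.38056×10⁻⁵ = 116.62 K
T = 16.7 + 116.62 = 133.32 °C

T = 133 °C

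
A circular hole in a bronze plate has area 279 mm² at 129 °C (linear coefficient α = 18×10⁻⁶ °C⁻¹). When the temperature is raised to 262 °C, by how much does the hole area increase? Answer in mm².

ΔA = 1.34 mm²

Area coefficient ≈ 2α; |ΔT| = 133 K
ΔA = 2αA₀ΔT = 2(18×10⁻⁶)(279)(133) = 1.34 mm²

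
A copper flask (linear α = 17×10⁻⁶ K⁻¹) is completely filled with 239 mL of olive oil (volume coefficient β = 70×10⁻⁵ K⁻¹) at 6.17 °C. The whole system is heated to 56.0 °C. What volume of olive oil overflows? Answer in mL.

The flask also expands: β_container ≈ 3α = 5.1×10⁻⁵ /K
Net overflow = V₀(β_liq − 3α_cont)ΔT
β − 3α = 7.00×10⁻⁴ − 5.1×10⁻⁵ = 6.49×10⁻⁴ /K; ΔT = 49.83 K
ΔV = 239 × 6.49×10⁻⁴ × 49.83 = 7.73 mL

7.73 mL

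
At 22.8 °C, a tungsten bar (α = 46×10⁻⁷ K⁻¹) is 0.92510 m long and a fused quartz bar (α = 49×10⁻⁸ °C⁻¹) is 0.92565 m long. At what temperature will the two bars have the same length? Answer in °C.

T = 167.5 °C

Equal length when α₁L₁ΔT − α₂L₂ΔT = L₂ − L₁ = 5.50×10⁻⁴ m
α₁L₁ = 4.25546×10⁻⁶, α₂L₂ = 4.535685×10⁻⁷ → Δ(αL) = 3.8018915×10⁻⁶ m/K
ΔT = 5.50×10⁻⁴ / 3.8018915×10⁻⁶ = 144.665 K, so T = 22.8 + 144.665 = 167.465 °C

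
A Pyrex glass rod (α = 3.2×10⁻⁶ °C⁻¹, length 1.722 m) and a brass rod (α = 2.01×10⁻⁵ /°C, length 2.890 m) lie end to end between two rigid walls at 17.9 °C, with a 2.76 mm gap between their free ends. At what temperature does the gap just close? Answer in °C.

Gap closes when ΔL₁ + ΔL₂ = 2.76 mm = 2.76×10⁻³ m
(α₁L₁ + α₂L₂)ΔT = g
α₁L₁ + α₂L₂ = 3.2×10⁻⁶×1.722 + 2.01×10⁻⁵×2.890 = 6.35994×10⁻⁵ m/K
ΔT = 2.76×10⁻³ / 6.35994×10⁻⁵ = 43.397 K
T = 17.9 + 43.397 = 61.297 °C

T = 61.3 °C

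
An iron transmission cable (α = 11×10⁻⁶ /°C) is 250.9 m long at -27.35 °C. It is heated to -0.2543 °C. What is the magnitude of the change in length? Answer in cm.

ΔL = 7.48 cm

|ΔT| = |-0.2543 − (-27.35)| = 27.0957 K
ΔL = αL₀ΔT = (11×10⁻⁶)(250.9)(27.0957) = 7.48×10⁻² m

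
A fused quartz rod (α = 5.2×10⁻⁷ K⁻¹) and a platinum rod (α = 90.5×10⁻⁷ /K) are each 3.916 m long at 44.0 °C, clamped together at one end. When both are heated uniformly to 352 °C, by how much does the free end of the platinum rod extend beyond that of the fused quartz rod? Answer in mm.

10.3 mm

ΔT = 308.0 K
fused quartz: ΔL = 5.2×10⁻⁷ × 3.916 m × 308.0 = 6.2719×10⁻⁴ m = 0.62719 mm
platinum: ΔL = 90.5×10⁻⁷ × 3.916 m × 308.0 = 1.0915×10⁻² m = 10.915 mm
difference = 10.915 − 0.62719 = 10.28781 mm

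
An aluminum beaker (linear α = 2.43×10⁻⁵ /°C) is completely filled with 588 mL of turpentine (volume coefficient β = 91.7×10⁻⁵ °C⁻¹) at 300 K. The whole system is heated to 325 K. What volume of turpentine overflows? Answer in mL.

12.4 mL

The beaker also expands: β_container ≈ 3α = 7.29×10⁻⁵ /K
Net overflow = V₀(β_liq − 3α_cont)ΔT
β − 3α = 9.17×10⁻⁴ − 7.29×10⁻⁵ = 8.441×10⁻⁴ /K; ΔT = 25 K
ΔV = 588 × 8.441×10⁻⁴ × 25 = 12.4 mL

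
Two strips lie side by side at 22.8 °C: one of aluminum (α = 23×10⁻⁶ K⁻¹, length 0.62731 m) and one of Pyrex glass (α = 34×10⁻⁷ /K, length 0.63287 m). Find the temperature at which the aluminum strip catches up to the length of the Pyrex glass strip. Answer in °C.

T = 475.7 °C

Equal length when α₁L₁ΔT − α₂L₂ΔT = L₂ − L₁ = 5.56×10⁻³ m
α₁L₁ = 1.442813×10⁻⁵, α₂L₂ = 2.151758×10⁻⁶ → Δ(αL) = 1.2276372×10⁻⁵ m/K
ΔT = 5.56×10⁻³ / 1.2276372×10⁻⁵ = 452.903 K, so T = 22.8 + 452.903 = 475.703 °C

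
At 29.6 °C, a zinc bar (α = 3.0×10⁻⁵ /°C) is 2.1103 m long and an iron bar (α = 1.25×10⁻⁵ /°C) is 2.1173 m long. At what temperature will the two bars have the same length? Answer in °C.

L₁(1 + α₁ΔT) = L₂(1 + α₂ΔT) ⇒ ΔT = (L₂ − L₁)/(α₁L₁ − α₂L₂)
L₂ − L₁ = 2.1173 − 2.1103 = 7.00×10⁻³ m
α₁L₁ − α₂L₂ = 3.0×10⁻⁵×2.1103 − 1.25×10⁻⁵×2.1173 = 3.684275×10⁻⁵ m/K
ΔT = 7.00×10⁻³ / 3.684275×10⁻⁵ = 189.997 K
T = 29.6 + 189.997 = 219.597 °C

T = 219.6 °C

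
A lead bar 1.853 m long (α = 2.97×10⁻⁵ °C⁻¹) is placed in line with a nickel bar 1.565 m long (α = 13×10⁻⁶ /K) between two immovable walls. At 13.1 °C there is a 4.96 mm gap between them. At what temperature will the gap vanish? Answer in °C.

T = 78.9 °C

Gap closes when ΔL₁ + ΔL₂ = 4.96 mm = 4.96×10⁻³ m
(α₁L₁ + α₂L₂)ΔT = g
α₁L₁ + α₂L₂ = 2.97×10⁻⁵×1.853 + 13×10⁻⁶×1.565 = 7.53791×10⁻⁵ m/K
ΔT = 4.96×10⁻³ / 7.53791×10⁻⁵ = 65.801 K
T = 13.1 + 65.801 = 78.901 °C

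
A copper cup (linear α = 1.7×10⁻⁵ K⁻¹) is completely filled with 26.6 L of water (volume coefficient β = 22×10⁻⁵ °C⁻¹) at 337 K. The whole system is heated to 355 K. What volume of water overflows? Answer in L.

0.0809 L

The cup also expands: β_container ≈ 3α = 5.1×10⁻⁵ /K
Net overflow = V₀(β_liq − 3α_cont)ΔT
β − 3α = 2.20×10⁻⁴ − 5.1×10⁻⁵ = 1.69×10⁻⁴ /K; ΔT = 18 K
ΔV = 26.6 × 1.69×10⁻⁴ × 18 = 0.0809 L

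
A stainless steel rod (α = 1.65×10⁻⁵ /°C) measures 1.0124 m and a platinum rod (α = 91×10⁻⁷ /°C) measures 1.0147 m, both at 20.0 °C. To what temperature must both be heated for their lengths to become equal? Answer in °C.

T = 327.9 °C

L₁(1 + α₁ΔT) = L₂(1 + α₂ΔT) ⇒ ΔT = (L₂ − L₁)/(α₁L₁ − α₂L₂)
L₂ − L₁ = 1.0147 − 1.0124 = 2.30×10⁻³ m
α₁L₁ − α₂L₂ = 1.65×10⁻⁵×1.0124 − 91×10⁻⁷×1.0147 = 7.47083×10⁻⁶ m/K
ΔT = 2.30×10⁻³ / 7.47083×10⁻⁶ = 307.864 K
T = 20.0 + 307.864 = 327.864 °C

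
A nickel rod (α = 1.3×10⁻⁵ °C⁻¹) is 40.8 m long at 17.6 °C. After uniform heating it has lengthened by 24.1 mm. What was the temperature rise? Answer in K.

ΔL = αL₀ΔT ⇒ ΔT = ΔL / (αL₀)
ΔT = 24.1×10⁻³ m / (1.3×10⁻⁵ × 40.8 m) = 45.437 K

ΔT = 45.4 K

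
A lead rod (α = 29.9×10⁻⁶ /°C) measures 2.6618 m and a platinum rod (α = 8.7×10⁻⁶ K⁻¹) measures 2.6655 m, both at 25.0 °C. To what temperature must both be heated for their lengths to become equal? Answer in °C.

L₁(1 + α₁ΔT) = L₂(1 + α₂ΔT) ⇒ ΔT = (L₂ − L₁)/(α₁L₁ − α₂L₂)
L₂ − L₁ = 2.6655 − 2.6618 = 3.70×10⁻³ m
α₁L₁ − α₂L₂ = 29.9×10⁻⁶×2.6618 − 8.7×10⁻⁶×2.6655 = 5.639797×10⁻⁵ m/K
ΔT = 3.70×10⁻³ / 5.639797×10⁻⁵ = 65.6052 K
T = 25.0 + 65.6052 = 90.6052 °C

T = 90.61 °C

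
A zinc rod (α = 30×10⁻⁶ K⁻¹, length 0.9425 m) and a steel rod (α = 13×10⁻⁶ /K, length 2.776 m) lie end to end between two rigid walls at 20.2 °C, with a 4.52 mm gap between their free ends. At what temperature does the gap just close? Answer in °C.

T = 90.4 °C

α₁L₁ = 2.8275×10⁻⁵ m/K, α₂L₂ = 3.6088×10⁻⁵ m/K → total 6.4363×10⁻⁵ m/K
ΔT = g/(α₁L₁+α₂L₂) = 4.52×10⁻³ / 6.4363×10⁻⁵ = 70.227 K
T = 20.2 + 70.227 = 90.427 °C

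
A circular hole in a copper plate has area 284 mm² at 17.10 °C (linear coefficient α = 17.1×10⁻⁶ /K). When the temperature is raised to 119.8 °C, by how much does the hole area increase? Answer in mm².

Area coefficient ≈ 2α; |ΔT| = 102.70 K
ΔA = 2αA₀ΔT = 2(17.1×10⁻⁶)(284)(102.70) = 0.998 mm²

ΔA = 0.998 mm²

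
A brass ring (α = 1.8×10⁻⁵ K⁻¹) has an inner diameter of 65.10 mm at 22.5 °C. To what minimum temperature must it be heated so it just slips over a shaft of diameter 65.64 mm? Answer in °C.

T = 483 °C

Required Δd = 65.64 − 65.10 = 0.54 mm
Δd = αd₀ΔT ⇒ ΔT = Δd/(αd₀) = 0.54 / (1.8×10⁻⁵ × 65.10) = 460.83 K
T_min = 22.5 + 460.83 = 483.33 °C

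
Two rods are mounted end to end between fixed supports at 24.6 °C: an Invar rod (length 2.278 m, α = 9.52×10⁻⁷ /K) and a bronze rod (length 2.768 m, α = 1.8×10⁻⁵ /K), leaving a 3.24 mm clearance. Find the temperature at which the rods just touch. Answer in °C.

T = 86.9 °C

α₁L₁ = 2.168656×10⁻⁶ m/K, α₂L₂ = 4.9824×10⁻⁵ m/K → total 5.1992656×10⁻⁵ m/K
ΔT = g/(α₁L₁+α₂L₂) = 3.24×10⁻³ / 5.1992656×10⁻⁵ = 62.316 K
T = 24.6 + 62.316 = 86.916 °C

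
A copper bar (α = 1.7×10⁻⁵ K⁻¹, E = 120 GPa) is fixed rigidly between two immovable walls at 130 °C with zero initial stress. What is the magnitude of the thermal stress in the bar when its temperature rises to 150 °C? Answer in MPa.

σ = 40.8 MPa

Fully constrained: the free strain ε = αΔT is blocked, so σ = Eε = EαΔT.
|ΔT| = 20 K
σ = 120×10⁹ × 1.7×10⁻⁵ × 20 = 4.08×10⁷ Pa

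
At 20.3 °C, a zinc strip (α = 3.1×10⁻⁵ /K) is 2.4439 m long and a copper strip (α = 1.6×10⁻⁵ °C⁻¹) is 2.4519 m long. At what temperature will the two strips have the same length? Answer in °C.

T = 239.3 °C

L₁(1 + α₁ΔT) = L₂(1 + α₂ΔT) ⇒ ΔT = (L₂ − L₁)/(α₁L₁ − α₂L₂)
L₂ − L₁ = 2.4519 − 2.4439 = 8.00×10⁻³ m
α₁L₁ − α₂L₂ = 3.1×10⁻⁵×2.4439 − 1.6×10⁻⁵×2.4519 = 3.65305×10⁻⁵ m/K
ΔT = 8.00×10⁻³ / 3.65305×10⁻⁵ = 218.995 K
T = 20.3 + 218.995 = 239.295 °C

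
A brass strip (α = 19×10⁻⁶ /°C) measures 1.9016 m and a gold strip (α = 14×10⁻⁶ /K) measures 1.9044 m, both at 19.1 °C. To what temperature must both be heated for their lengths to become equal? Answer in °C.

L₁(1 + α₁ΔT) = L₂(1 + α₂ΔT) ⇒ ΔT = (L₂ − L₁)/(α₁L₁ − α₂L₂)
L₂ − L₁ = 1.9044 − 1.9016 = 2.80×10⁻³ m
α₁L₁ − α₂L₂ = 19×10⁻⁶×1.9016 − 14×10⁻⁶×1.9044 = 9.4688×10⁻⁶ m/K
ΔT = 2.80×10⁻³ / 9.4688×10⁻⁶ = 295.708 K
T = 19.1 + 295.708 = 314.808 °C

T = 314.8 °C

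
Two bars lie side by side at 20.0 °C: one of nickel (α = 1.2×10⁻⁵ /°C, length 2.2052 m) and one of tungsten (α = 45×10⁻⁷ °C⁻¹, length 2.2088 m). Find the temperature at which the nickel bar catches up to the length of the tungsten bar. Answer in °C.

L₁(1 + α₁ΔT) = L₂(1 + α₂ΔT) ⇒ ΔT = (L₂ − L₁)/(α₁L₁ − α₂L₂)
L₂ − L₁ = 2.2088 − 2.2052 = 3.60×10⁻³ m
α₁L₁ − α₂L₂ = 1.2×10⁻⁵×2.2052 − 45×10⁻⁷×2.2088 = 1.65228×10⁻⁵ m/K
ΔT = 3.60×10⁻³ / 1.65228×10⁻⁵ = 217.881 K
T = 20.0 + 217.881 = 237.881 °C

T = 237.9 °C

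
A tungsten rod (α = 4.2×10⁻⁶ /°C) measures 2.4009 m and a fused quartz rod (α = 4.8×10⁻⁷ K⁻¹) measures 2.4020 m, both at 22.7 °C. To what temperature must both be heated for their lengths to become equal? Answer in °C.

T = 145.9 °C

L₁(1 + α₁ΔT) = L₂(1 + α₂ΔT) ⇒ ΔT = (L₂ − L₁)/(α₁L₁ − α₂L₂)
L₂ − L₁ = 2.4020 − 2.4009 = 1.10×10⁻³ m
α₁L₁ − α₂L₂ = 4.2×10⁻⁶×2.4009 − 4.8×10⁻⁷×2.4020 = 8.93082×10⁻⁶ m/K
ΔT = 1.10×10⁻³ / 8.93082×10⁻⁶ = 123.169 K
T = 22.7 + 123.169 = 145.869 °C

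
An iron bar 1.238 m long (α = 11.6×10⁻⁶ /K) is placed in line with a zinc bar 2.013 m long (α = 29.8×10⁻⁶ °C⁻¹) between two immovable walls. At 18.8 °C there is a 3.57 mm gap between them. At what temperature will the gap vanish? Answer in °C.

α₁L₁ = 1.43608×10⁻⁵ m/K, α₂L₂ = 5.99874×10⁻⁵ m/K → total 7.43482×10⁻⁵ m/K
ΔT = g/(α₁L₁+α₂L₂) = 3.57×10⁻³ / 7.43482×10⁻⁵ = 48.017 K
T = 18.8 + 48.017 = 66.817 °C

T = 66.8 °C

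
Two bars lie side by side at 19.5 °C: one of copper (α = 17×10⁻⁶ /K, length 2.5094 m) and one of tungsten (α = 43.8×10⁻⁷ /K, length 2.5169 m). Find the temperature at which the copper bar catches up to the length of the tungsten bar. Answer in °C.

T = 256.6 °C

Equal length when α₁L₁ΔT − α₂L₂ΔT = L₂ − L₁ = 7.50×10⁻³ m
α₁L₁ = 4.26598×10⁻⁵, α₂L₂ = 1.1024022×10⁻⁵ → Δ(αL) = 3.1635778×10⁻⁵ m/K
ΔT = 7.50×10⁻³ / 3.1635778×10⁻⁵ = 237.073 K, so T = 19.5 + 237.073 = 256.573 °C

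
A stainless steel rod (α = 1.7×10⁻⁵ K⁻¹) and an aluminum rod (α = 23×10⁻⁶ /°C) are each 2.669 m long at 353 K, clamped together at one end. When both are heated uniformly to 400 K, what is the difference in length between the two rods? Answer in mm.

ΔT = 47 K
stainless steel: ΔL = 1.7×10⁻⁵ × 2.669 m × 47 = 2.1325×10⁻³ m = 2.1325 mm
aluminum: ΔL = 23×10⁻⁶ × 2.669 m × 47 = 2.8852×10⁻³ m = 2.8852 mm
difference = 2.8852 − 2.1325 = 0.7527 mm

0.753 mm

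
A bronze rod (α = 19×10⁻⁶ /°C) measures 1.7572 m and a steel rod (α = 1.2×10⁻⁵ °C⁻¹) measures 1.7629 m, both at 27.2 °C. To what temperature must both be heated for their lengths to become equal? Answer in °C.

T = 493.2 °C

L₁(1 + α₁ΔT) = L₂(1 + α₂ΔT) ⇒ ΔT = (L₂ − L₁)/(α₁L₁ − α₂L₂)
L₂ − L₁ = 1.7629 − 1.7572 = 5.70×10⁻³ m
α₁L₁ − α₂L₂ = 19×10⁻⁶×1.7572 − 1.2×10⁻⁵×1.7629 = 1.2232×10⁻⁵ m/K
ΔT = 5.70×10⁻³ / 1.2232×10⁻⁵ = 465.991 K
T = 27.2 + 465.991 = 493.191 °C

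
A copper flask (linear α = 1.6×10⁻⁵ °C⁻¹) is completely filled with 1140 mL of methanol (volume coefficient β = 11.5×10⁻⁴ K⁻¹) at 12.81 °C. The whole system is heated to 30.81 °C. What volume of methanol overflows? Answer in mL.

The flask also expands: β_container ≈ 3α = 4.8×10⁻⁵ /K
Net overflow = V₀(β_liq − 3α_cont)ΔT
β − 3α = 1.15×10⁻³ − 4.8×10⁻⁵ = 1.102×10⁻³ /K; ΔT = 18.00 K
ΔV = 1140 × 1.102×10⁻³ × 18.00 = 22.6 mL

22.6 mL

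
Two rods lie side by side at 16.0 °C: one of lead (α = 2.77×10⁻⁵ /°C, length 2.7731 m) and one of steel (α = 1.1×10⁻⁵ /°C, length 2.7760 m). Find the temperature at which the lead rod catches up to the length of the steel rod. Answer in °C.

Equal length when α₁L₁ΔT − α₂L₂ΔT = L₂ − L₁ = 2.90×10⁻³ m
α₁L₁ = 7.681487×10⁻⁵, α₂L₂ = 3.0536×10⁻⁵ → Δ(αL) = 4.627887×10⁻⁵ m/K
ΔT = 2.90×10⁻³ / 4.627887×10⁻⁵ = 62.6636 K, so T = 16.0 + 62.6636 = 78.6636 °C

T = 78.66 °C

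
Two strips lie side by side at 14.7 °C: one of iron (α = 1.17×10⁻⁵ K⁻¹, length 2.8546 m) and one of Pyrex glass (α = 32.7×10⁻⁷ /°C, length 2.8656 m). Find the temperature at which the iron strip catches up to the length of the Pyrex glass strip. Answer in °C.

L₁(1 + α₁ΔT) = L₂(1 + α₂ΔT) ⇒ ΔT = (L₂ − L₁)/(α₁L₁ − α₂L₂)
L₂ − L₁ = 2.8656 − 2.8546 = 1.10×10⁻² m
α₁L₁ − α₂L₂ = 1.17×10⁻⁵×2.8546 − 32.7×10⁻⁷×2.8656 = 2.4028308×10⁻⁵ m/K
ΔT = 1.10×10⁻² / 2.4028308×10⁻⁵ = 457.793 K
T = 14.7 + 457.793 = 472.493 °C

T = 472.5 °C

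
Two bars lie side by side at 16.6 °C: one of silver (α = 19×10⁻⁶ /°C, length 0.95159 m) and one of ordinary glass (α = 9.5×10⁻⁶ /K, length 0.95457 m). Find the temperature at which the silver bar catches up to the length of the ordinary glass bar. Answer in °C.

T = 347.3 °C

L₁(1 + α₁ΔT) = L₂(1 + α₂ΔT) ⇒ ΔT = (L₂ − L₁)/(α₁L₁ − α₂L₂)
L₂ − L₁ = 0.95457 − 0.95159 = 2.98×10⁻³ m
α₁L₁ − α₂L₂ = 19×10⁻⁶×0.95159 − 9.5×10⁻⁶×0.95457 = 9.011795×10⁻⁶ m/K
ΔT = 2.98×10⁻³ / 9.011795×10⁻⁶ = 330.678 K
T = 16.6 + 330.678 = 347.278 °C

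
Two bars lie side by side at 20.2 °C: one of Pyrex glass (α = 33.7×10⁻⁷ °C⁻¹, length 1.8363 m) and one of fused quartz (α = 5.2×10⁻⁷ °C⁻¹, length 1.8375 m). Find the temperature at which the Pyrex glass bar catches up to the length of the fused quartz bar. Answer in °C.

Equal length when α₁L₁ΔT − α₂L₂ΔT = L₂ − L₁ = 1.20×10⁻³ m
α₁L₁ = 6.188331×10⁻⁶, α₂L₂ = 9.555×10⁻⁷ → Δ(αL) = 5.232831×10⁻⁶ m/K
ΔT = 1.20×10⁻³ / 5.232831×10⁻⁶ = 229.321 K, so T = 20.2 + 229.321 = 249.521 °C

T = 249.5 °C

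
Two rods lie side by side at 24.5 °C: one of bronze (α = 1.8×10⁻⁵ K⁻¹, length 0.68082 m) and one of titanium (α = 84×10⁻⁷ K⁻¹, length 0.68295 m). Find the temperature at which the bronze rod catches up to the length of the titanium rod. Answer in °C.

T = 351.3 °C

L₁(1 + α₁ΔT) = L₂(1 + α₂ΔT) ⇒ ΔT = (L₂ − L₁)/(α₁L₁ − α₂L₂)
L₂ − L₁ = 0.68295 − 0.68082 = 2.13×10⁻³ m
α₁L₁ − α₂L₂ = 1.8×10⁻⁵×0.68082 − 84×10⁻⁷×0.68295 = 6.51798×10⁻⁶ m/K
ΔT = 2.13×10⁻³ / 6.51798×10⁻⁶ = 326.788 K
T = 24.5 + 326.788 = 351.288 °C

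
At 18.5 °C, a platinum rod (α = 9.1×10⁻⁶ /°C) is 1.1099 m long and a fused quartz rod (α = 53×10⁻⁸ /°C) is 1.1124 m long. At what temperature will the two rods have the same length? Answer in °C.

T = 281.4 °C

Equal length when α₁L₁ΔT − α₂L₂ΔT = L₂ − L₁ = 2.50×10⁻³ m
α₁L₁ = 1.010009×10⁻⁵, α₂L₂ = 5.89572×10⁻⁷ → Δ(αL) = 9.510518×10⁻⁶ m/K
ΔT = 2.50×10⁻³ / 9.510518×10⁻⁶ = 262.867 K, so T = 18.5 + 262.867 = 281.367 °C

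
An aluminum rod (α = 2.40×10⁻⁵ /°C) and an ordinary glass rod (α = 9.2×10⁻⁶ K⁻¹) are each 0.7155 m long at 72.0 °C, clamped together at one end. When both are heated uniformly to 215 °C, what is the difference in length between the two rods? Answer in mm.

1.51 mm

ΔT = 143.0 K
aluminum: ΔL = 2.40×10⁻⁵ × 0.7155 m × 143.0 = 2.4556×10⁻³ m = 2.4556 mm
ordinary glass: ΔL = 9.2×10⁻⁶ × 0.7155 m × 143.0 = 9.4131×10⁻⁴ m = 0.94131 mm
difference = 2.4556 − 0.94131 = 1.51429 mm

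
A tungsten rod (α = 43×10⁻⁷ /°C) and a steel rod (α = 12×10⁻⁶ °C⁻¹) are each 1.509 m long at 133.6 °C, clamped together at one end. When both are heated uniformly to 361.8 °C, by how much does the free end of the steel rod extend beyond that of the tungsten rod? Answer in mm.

ΔT = 228.2 K
tungsten: ΔL = 43×10⁻⁷ × 1.509 m × 228.2 = 1.4807×10⁻³ m = 1.4807 mm
steel: ΔL = 12×10⁻⁶ × 1.509 m × 228.2 = 4.1322×10⁻³ m = 4.1322 mm
difference = 4.1322 − 1.4807 = 2.6515 mm

2.65 mm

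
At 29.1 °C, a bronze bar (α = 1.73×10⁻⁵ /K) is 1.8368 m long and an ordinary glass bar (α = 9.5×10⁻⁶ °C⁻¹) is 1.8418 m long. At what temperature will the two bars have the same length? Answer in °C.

Equal length when α₁L₁ΔT − α₂L₂ΔT = L₂ − L₁ = 5.00×10⁻³ m
α₁L₁ = 3.177664×10⁻⁵, α₂L₂ = 1.74971×10⁻⁵ → Δ(αL) = 1.427954×10⁻⁵ m/K
ΔT = 5.00×10⁻³ / 1.427954×10⁻⁵ = 350.151 K, so T = 29.1 + 350.151 = 379.251 °C

T = 379.3 °C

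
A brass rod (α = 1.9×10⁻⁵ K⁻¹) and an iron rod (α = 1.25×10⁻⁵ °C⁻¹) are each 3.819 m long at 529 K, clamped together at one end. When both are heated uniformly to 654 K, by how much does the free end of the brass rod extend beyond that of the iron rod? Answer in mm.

ΔT = 125 K
brass: ΔL = 1.9×10⁻⁵ × 3.819 m × 125 = 9.0701×10⁻³ m = 9.0701 mm
iron: ΔL = 1.25×10⁻⁵ × 3.819 m × 125 = 5.9672×10⁻³ m = 5.9672 mm
difference = 9.0701 − 5.9672 = 3.1029 mm

3.10 mm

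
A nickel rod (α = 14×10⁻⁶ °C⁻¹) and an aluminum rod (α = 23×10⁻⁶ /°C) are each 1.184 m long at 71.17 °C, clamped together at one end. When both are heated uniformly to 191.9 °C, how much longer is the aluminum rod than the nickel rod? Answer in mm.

ΔT = 120.73 K
nickel: ΔL = 14×10⁻⁶ × 1.184 m × 120.73 = 2.0012×10⁻³ m = 2.0012 mm
aluminum: ΔL = 23×10⁻⁶ × 1.184 m × 120.73 = 3.2877×10⁻³ m = 3.2877 mm
difference = 3.2877 − 2.0012 = 1.2865 mm

1.29 mm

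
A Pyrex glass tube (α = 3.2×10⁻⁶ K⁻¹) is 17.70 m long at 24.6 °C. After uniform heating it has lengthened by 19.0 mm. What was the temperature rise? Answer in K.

ΔT = 335 K

ΔL = αL₀ΔT ⇒ ΔT = ΔL / (αL₀)
ΔT = 19.0×10⁻³ m / (3.2×10⁻⁶ × 17.70 m) = 335.45 K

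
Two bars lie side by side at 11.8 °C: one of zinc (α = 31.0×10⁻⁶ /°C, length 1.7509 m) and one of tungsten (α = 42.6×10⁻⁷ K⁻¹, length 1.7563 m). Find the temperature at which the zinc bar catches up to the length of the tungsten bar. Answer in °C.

L₁(1 + α₁ΔT) = L₂(1 + α₂ΔT) ⇒ ΔT = (L₂ − L₁)/(α₁L₁ − α₂L₂)
L₂ − L₁ = 1.7563 − 1.7509 = 5.40×10⁻³ m
α₁L₁ − α₂L₂ = 31.0×10⁻⁶×1.7509 − 42.6×10⁻⁷×1.7563 = 4.6796062×10⁻⁵ m/K
ΔT = 5.40×10⁻³ / 4.6796062×10⁻⁵ = 115.394 K
T = 11.8 + 115.394 = 127.194 °C

T = 127.2 °C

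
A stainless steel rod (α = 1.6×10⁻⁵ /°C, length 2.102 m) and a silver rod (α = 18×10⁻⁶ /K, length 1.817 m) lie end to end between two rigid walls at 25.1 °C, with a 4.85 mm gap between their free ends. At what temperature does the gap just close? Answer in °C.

α₁L₁ = 3.3632×10⁻⁵ m/K, α₂L₂ = 3.2706×10⁻⁵ m/K → total 6.6338×10⁻⁵ m/K
ΔT = g/(α₁L₁+α₂L₂) = 4.85×10⁻³ / 6.6338×10⁻⁵ = 73.110 K
T = 25.1 + 73.110 = 98.210 °C

T = 98.2 °C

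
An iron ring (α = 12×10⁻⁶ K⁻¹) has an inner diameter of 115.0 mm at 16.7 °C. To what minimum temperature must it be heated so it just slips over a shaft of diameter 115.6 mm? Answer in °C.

Required Δd = 115.6 − 115.0 = 0.6 mm
Δd = αd₀ΔT ⇒ ΔT = Δd/(αd₀) = 0.6 / (12×10⁻⁶ × 115.0) = 434.78 K
T_min = 16.7 + 434.78 = 451.48 °C

T = 451 °C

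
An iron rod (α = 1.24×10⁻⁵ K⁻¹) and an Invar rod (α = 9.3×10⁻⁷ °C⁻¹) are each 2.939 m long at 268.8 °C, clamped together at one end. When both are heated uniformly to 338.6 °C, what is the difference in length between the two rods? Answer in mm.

2.35 mm

ΔT = 69.8 K
iron: ΔL = 1.24×10⁻⁵ × 2.939 m × 69.8 = 2.5438×10⁻³ m = 2.5438 mm
Invar: ΔL = 9.3×10⁻⁷ × 2.939 m × 69.8 = 1.9078×10⁻⁴ m = 0.19078 mm
difference = 2.5438 − 0.19078 = 2.35302 mm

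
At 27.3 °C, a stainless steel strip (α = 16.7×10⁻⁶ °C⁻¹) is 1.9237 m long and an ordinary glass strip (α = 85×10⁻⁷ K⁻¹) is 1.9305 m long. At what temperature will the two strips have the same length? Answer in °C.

L₁(1 + α₁ΔT) = L₂(1 + α₂ΔT) ⇒ ΔT = (L₂ − L₁)/(α₁L₁ − α₂L₂)
L₂ − L₁ = 1.9305 − 1.9237 = 6.80×10⁻³ m
α₁L₁ − α₂L₂ = 16.7×10⁻⁶×1.9237 − 85×10⁻⁷×1.9305 = 1.571654×10⁻⁵ m/K
ΔT = 6.80×10⁻³ / 1.571654×10⁻⁵ = 432.665 K
T = 27.3 + 432.665 = 459.965 °C

T = 460.0 °C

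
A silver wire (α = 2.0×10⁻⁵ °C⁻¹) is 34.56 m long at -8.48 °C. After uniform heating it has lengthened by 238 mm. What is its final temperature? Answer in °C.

T = 336 °C

ΔL = αL₀ΔT ⇒ ΔT = ΔL / (αL₀)
ΔT = 238×10⁻³ m / (2.0×10⁻⁵ × 34.56 m) = 344.33 K
T = -8.48 + 344.33 = 335.85 °C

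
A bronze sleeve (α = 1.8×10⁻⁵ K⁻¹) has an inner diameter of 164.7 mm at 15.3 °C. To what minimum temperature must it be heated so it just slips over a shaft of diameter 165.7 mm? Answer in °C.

T = 353 °C

Required Δd = 165.7 − 164.7 = 1.0 mm
Δd = αd₀ΔT ⇒ ΔT = Δd/(αd₀) = 1.0 / (1.8×10⁻⁵ × 164.7) = 337.31 K
T_min = 15.3 + 337.31 = 352.61 °C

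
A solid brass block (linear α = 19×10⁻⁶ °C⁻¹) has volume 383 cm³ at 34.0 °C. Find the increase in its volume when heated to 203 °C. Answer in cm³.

Isotropic solid: β ≈ 3α = 5.7×10⁻⁵ /K; ΔT = 169.0 K
ΔV = 3αV₀ΔT = 3(19×10⁻⁶)(383)(169.0) = 3.69 cm³

ΔV = 3.69 cm³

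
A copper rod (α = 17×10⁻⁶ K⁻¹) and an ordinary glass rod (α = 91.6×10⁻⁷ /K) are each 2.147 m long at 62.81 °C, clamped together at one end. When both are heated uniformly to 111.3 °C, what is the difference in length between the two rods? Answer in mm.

0.816 mm

ΔT = 48.49 K
copper: ΔL = 17×10⁻⁶ × 2.147 m × 48.49 = 1.7698×10⁻³ m = 1.7698 mm
ordinary glass: ΔL = 91.6×10⁻⁷ × 2.147 m × 48.49 = 9.5363×10⁻⁴ m = 0.95363 mm
difference = 1.7698 − 0.95363 = 0.81617 mm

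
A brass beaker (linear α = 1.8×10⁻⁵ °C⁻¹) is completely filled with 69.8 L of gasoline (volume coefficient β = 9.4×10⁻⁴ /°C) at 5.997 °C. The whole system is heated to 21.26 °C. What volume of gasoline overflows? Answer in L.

0.944 L

The beaker also expands: β_container ≈ 3α = 5.4×10⁻⁵ /K
Net overflow = V₀(β_liq − 3α_cont)ΔT
β − 3α = 9.40×10⁻⁴ − 5.4×10⁻⁵ = 8.86×10⁻⁴ /K; ΔT = 15.263 K
ΔV = 69.8 × 8.86×10⁻⁴ × 15.263 = 0.944 L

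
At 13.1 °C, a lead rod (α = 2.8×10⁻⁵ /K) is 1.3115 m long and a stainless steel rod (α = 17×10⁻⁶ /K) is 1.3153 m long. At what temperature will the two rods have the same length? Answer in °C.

T = 277.7 °C

Equal length when α₁L₁ΔT − α₂L₂ΔT = L₂ − L₁ = 3.80×10⁻³ m
α₁L₁ = 3.6722×10⁻⁵, α₂L₂ = 2.23601×10⁻⁵ → Δ(αL) = 1.43619×10⁻⁵ m/K
ΔT = 3.80×10⁻³ / 1.43619×10⁻⁵ = 264.589 K, so T = 13.1 + 264.589 = 277.689 °C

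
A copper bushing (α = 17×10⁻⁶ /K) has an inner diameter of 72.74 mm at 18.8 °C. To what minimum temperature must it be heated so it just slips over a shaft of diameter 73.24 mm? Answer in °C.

T = 423 °C

Required Δd = 73.24 − 72.74 = 0.50 mm
Δd = αd₀ΔT ⇒ ΔT = Δd/(αd₀) = 0.50 / (17×10⁻⁶ × 72.74) = 404.34 K
T_min = 18.8 + 404.34 = 423.14 °C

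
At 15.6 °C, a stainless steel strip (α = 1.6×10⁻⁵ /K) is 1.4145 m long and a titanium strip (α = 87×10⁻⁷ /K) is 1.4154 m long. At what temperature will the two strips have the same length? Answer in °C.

L₁(1 + α₁ΔT) = L₂(1 + α₂ΔT) ⇒ ΔT = (L₂ − L₁)/(α₁L₁ − α₂L₂)
L₂ − L₁ = 1.4154 − 1.4145 = 9.00×10⁻⁴ m
α₁L₁ − α₂L₂ = 1.6×10⁻⁵×1.4145 − 87×10⁻⁷×1.4154 = 1.031802×10⁻⁵ m/K
ΔT = 9.00×10⁻⁴ / 1.031802×10⁻⁵ = 87.226 K
T = 15.6 + 87.226 = 102.826 °C

T = 102.8 °C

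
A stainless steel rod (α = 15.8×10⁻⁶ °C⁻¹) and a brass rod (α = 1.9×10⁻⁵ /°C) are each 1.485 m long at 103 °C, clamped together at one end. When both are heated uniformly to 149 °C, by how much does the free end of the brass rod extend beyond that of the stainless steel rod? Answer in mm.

0.219 mm

ΔT = 46 K
stainless steel: ΔL = 15.8×10⁻⁶ × 1.485 m × 46 = 1.0793×10⁻³ m = 1.0793 mm
brass: ΔL = 1.9×10⁻⁵ × 1.485 m × 46 = 1.2979×10⁻³ m = 1.2979 mm
difference = 1.2979 − 1.0793 = 0.2186 mm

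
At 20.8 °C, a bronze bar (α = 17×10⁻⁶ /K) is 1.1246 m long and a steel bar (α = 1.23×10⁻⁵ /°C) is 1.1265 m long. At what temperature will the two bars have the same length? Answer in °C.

T = 381.9 °C

Equal length when α₁L₁ΔT − α₂L₂ΔT = L₂ − L₁ = 1.90×10⁻³ m
α₁L₁ = 1.91182×10⁻⁵, α₂L₂ = 1.385595×10⁻⁵ → Δ(αL) = 5.26225×10⁻⁶ m/K
ΔT = 1.90×10⁻³ / 5.26225×10⁻⁶ = 361.062 K, so T = 20.8 + 361.062 = 381.862 °C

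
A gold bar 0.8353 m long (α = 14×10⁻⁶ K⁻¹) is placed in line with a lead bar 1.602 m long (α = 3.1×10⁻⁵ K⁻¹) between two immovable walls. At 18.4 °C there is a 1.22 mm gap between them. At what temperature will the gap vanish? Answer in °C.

Gap closes when ΔL₁ + ΔL₂ = 1.22 mm = 1.22×10⁻³ m
(α₁L₁ + α₂L₂)ΔT = g
α₁L₁ + α₂L₂ = 14×10⁻⁶×0.8353 + 3.1×10⁻⁵×1.602 = 6.13562×10⁻⁵ m/K
ΔT = 1.22×10⁻³ / 6.13562×10⁻⁵ = 19.884 K
T = 18.4 + 19.884 = 38.284 °C

T = 38.3 °C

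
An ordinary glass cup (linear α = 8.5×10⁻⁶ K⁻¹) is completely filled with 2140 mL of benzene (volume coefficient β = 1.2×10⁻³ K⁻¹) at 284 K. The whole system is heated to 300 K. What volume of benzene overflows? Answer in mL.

40.2 mL

The cup also expands: β_container ≈ 3α = 2.55×10⁻⁵ /K
Net overflow = V₀(β_liq − 3α_cont)ΔT
β − 3α = 1.20×10⁻³ − 2.55×10⁻⁵ = 1.1745×10⁻³ /K; ΔT = 16 K
ΔV = 2140 × 1.1745×10⁻³ × 16 = 40.2 mL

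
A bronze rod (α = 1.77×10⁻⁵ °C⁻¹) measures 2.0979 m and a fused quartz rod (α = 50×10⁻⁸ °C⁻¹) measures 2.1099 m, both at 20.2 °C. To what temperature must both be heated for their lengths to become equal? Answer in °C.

T = 352.8 °C

L₁(1 + α₁ΔT) = L₂(1 + α₂ΔT) ⇒ ΔT = (L₂ − L₁)/(α₁L₁ − α₂L₂)
L₂ − L₁ = 2.1099 − 2.0979 = 1.20×10⁻² m
α₁L₁ − α₂L₂ = 1.77×10⁻⁵×2.0979 − 50×10⁻⁸×2.1099 = 3.607788×10⁻⁵ m/K
ΔT = 1.20×10⁻² / 3.607788×10⁻⁵ = 332.614 K
T = 20.2 + 332.614 = 352.814 °C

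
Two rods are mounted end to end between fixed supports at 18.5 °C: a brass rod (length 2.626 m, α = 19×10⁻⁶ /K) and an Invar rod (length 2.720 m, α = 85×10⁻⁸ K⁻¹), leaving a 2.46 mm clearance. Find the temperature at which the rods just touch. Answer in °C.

T = 65.6 °C

α₁L₁ = 4.9894×10⁻⁵ m/K, α₂L₂ = 2.312×10⁻⁶ m/K → total 5.2206×10⁻⁵ m/K
ΔT = g/(α₁L₁+α₂L₂) = 2.46×10⁻³ / 5.2206×10⁻⁵ = 47.121 K
T = 18.5 + 47.121 = 65.621 °C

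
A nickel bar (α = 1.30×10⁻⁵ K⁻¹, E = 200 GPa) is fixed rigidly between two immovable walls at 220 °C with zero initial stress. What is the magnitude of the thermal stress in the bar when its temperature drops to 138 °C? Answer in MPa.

σ = 213 MPa

Fully constrained: the free strain ε = αΔT is blocked, so σ = Eε = EαΔT.
|ΔT| = 82 K
σ = 200×10⁹ × 1.30×10⁻⁵ × 82 = 2.13×10⁸ Pa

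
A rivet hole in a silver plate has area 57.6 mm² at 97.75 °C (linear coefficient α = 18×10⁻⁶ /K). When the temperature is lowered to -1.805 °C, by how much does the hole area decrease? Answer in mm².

ΔA = 0.206 mm²

Area coefficient ≈ 2α; |ΔT| = 99.555 K
ΔA = 2αA₀ΔT = 2(18×10⁻⁶)(57.6)(99.555) = 0.206 mm²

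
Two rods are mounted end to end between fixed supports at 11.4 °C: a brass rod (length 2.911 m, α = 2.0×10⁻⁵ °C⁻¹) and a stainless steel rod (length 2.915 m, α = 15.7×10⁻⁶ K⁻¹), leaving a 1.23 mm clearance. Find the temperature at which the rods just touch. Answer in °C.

T = 23.2 °C

α₁L₁ = 5.822×10⁻⁵ m/K, α₂L₂ = 4.57655×10⁻⁵ m/K → total 1.039855×10⁻⁴ m/K
ΔT = g/(α₁L₁+α₂L₂) = 1.23×10⁻³ / 1.039855×10⁻⁴ = 11.829 K
T = 11.4 + 11.829 = 23.229 °C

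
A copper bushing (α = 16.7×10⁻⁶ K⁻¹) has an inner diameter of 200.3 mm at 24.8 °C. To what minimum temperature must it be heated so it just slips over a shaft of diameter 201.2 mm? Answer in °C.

Required Δd = 201.2 − 200.3 = 0.9 mm
Δd = αd₀ΔT ⇒ ΔT = Δd/(αd₀) = 0.9 / (16.7×10⁻⁶ × 200.3) = 269.06 K
T_min = 24.8 + 269.06 = 293.86 °C

T = 294 °C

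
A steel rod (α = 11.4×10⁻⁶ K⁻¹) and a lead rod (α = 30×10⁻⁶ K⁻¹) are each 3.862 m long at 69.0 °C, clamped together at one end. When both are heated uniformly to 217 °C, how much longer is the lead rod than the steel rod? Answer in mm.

ΔT = 148.0 K
steel: ΔL = 11.4×10⁻⁶ × 3.862 m × 148.0 = 6.5160×10⁻³ m = 6.5160 mm
lead: ΔL = 30×10⁻⁶ × 3.862 m × 148.0 = 1.7147×10⁻² m = 17.147 mm
difference = 17.147 − 6.5160 = 10.631 mm

10.6 mm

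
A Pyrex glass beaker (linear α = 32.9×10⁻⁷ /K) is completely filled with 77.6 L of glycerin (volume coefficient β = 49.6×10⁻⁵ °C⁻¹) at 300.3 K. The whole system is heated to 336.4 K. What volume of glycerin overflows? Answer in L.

1.36 L

The beaker also expands: β_container ≈ 3α = 9.87×10⁻⁶ /K
Net overflow = V₀(β_liq − 3α_cont)ΔT
β − 3α = 4.96×10⁻⁴ − 9.87×10⁻⁶ = 4.8613×10⁻⁴ /K; ΔT = 36.1 K
ΔV = 77.6 × 4.8613×10⁻⁴ × 36.1 = 1.36 L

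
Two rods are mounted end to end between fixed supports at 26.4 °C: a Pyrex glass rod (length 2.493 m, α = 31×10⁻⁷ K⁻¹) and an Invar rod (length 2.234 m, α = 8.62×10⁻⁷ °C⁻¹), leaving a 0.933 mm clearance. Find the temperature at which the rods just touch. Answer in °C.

T = 123 °C

Gap closes when ΔL₁ + ΔL₂ = 0.933 mm = 9.33×10⁻⁴ m
(α₁L₁ + α₂L₂)ΔT = g
α₁L₁ + α₂L₂ = 31×10⁻⁷×2.493 + 8.62×10⁻⁷×2.234 = 9.654008×10⁻⁶ m/K
ΔT = 9.33×10⁻⁴ / 9.654008×10⁻⁶ = 96.64 K
T = 26.4 + 96.64 = 123.04 °C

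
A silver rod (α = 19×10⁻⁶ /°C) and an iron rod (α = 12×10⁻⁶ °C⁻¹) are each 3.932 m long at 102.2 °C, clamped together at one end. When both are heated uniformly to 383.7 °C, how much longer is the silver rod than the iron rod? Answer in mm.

7.75 mm

ΔT = 281.5 K
silver: ΔL = 19×10⁻⁶ × 3.932 m × 281.5 = 2.1030×10⁻² m = 21.030 mm
iron: ΔL = 12×10⁻⁶ × 3.932 m × 281.5 = 1.3282×10⁻² m = 13.282 mm
difference = 21.030 − 13.282 = 7.748 mm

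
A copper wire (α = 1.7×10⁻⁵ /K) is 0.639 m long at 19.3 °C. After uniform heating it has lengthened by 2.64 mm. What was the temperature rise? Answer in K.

ΔL = αL₀ΔT ⇒ ΔT = ΔL / (αL₀)
ΔT = 2.64×10⁻³ m / (1.7×10⁻⁵ × 0.639 m) = 243.03 K

ΔT = 243 K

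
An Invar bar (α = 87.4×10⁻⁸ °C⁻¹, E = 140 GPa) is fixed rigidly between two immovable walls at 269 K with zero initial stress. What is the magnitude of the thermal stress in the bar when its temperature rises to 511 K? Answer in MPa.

σ = 29.6 MPa

Fully constrained: the free strain ε = αΔT is blocked, so σ = Eε = EαΔT.
|ΔT| = 242 K
σ = 140×10⁹ × 87.4×10⁻⁸ × 242 = 2.96×10⁷ Pa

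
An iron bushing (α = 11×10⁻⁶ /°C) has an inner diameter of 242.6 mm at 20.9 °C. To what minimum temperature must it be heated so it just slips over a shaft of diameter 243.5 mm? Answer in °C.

T = 358 °C

Required Δd = 243.5 − 242.6 = 0.9 mm
Δd = αd₀ΔT ⇒ ΔT = Δd/(αd₀) = 0.9 / (11×10⁻⁶ × 242.6) = 337.26 K
T_min = 20.9 + 337.26 = 358.16 °C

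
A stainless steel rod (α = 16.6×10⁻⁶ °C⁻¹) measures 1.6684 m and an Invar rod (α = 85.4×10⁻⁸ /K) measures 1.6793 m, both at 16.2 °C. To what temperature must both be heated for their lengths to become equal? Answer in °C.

L₁(1 + α₁ΔT) = L₂(1 + α₂ΔT) ⇒ ΔT = (L₂ − L₁)/(α₁L₁ − α₂L₂)
L₂ − L₁ = 1.6793 − 1.6684 = 1.09×10⁻² m
α₁L₁ − α₂L₂ = 16.6×10⁻⁶×1.6684 − 85.4×10⁻⁸×1.6793 = 2.62613178×10⁻⁵ m/K
ΔT = 1.09×10⁻² / 2.62613178×10⁻⁵ = 415.059 K
T = 16.2 + 415.059 = 431.259 °C

T = 431.3 °C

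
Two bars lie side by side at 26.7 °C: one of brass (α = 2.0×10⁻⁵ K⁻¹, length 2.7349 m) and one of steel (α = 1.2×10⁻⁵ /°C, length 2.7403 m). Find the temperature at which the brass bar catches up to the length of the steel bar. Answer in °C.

L₁(1 + α₁ΔT) = L₂(1 + α₂ΔT) ⇒ ΔT = (L₂ − L₁)/(α₁L₁ − α₂L₂)
L₂ − L₁ = 2.7403 − 2.7349 = 5.40×10⁻³ m
α₁L₁ − α₂L₂ = 2.0×10⁻⁵×2.7349 − 1.2×10⁻⁵×2.7403 = 2.18144×10⁻⁵ m/K
ΔT = 5.40×10⁻³ / 2.18144×10⁻⁵ = 247.543 K
T = 26.7 + 247.543 = 274.243 °C

T = 274.2 °C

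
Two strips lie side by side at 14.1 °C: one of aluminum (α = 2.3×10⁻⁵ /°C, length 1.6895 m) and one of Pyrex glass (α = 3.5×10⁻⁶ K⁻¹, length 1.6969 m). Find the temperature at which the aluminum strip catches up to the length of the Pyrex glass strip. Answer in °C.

T = 238.9 °C

Equal length when α₁L₁ΔT − α₂L₂ΔT = L₂ − L₁ = 7.40×10⁻³ m
α₁L₁ = 3.88585×10⁻⁵, α₂L₂ = 5.93915×10⁻⁶ → Δ(αL) = 3.291935×10⁻⁵ m/K
ΔT = 7.40×10⁻³ / 3.291935×10⁻⁵ = 224.792 K, so T = 14.1 + 224.792 = 238.892 °C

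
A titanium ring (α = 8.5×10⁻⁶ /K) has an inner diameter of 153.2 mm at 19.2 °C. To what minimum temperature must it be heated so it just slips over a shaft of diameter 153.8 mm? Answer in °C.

T = 480 °C

Required Δd = 153.8 − 153.2 = 0.6 mm
Δd = αd₀ΔT ⇒ ΔT = Δd/(αd₀) = 0.6 / (8.5×10⁻⁶ × 153.2) = 460.76 K
T_min = 19.2 + 460.76 = 479.96 °C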